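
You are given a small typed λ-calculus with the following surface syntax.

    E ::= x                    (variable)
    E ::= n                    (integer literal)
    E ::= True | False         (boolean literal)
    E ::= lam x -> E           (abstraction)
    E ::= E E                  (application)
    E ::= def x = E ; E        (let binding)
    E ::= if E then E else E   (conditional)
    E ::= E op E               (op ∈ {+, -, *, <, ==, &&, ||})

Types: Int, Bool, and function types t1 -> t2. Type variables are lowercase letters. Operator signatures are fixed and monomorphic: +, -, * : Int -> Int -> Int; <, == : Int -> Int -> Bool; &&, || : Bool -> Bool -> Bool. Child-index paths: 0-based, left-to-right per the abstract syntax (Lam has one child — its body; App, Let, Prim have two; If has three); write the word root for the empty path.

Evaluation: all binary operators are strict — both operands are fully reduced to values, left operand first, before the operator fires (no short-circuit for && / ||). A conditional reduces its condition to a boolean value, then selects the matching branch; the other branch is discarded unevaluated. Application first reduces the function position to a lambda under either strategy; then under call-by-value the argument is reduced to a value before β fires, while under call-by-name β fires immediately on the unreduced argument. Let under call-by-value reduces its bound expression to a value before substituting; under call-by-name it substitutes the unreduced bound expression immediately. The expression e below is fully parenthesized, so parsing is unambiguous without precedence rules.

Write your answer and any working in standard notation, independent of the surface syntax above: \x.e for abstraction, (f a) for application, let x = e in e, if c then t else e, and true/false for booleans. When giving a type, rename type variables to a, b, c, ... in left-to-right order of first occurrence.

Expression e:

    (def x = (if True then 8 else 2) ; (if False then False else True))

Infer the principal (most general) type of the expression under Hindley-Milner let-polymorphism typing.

Answer: Bool

Trace:
  unify Bool ~ Bool
  unify Int ~ Int
let x : Int
  unify Bool ~ Bool
  unify Bool ~ Bool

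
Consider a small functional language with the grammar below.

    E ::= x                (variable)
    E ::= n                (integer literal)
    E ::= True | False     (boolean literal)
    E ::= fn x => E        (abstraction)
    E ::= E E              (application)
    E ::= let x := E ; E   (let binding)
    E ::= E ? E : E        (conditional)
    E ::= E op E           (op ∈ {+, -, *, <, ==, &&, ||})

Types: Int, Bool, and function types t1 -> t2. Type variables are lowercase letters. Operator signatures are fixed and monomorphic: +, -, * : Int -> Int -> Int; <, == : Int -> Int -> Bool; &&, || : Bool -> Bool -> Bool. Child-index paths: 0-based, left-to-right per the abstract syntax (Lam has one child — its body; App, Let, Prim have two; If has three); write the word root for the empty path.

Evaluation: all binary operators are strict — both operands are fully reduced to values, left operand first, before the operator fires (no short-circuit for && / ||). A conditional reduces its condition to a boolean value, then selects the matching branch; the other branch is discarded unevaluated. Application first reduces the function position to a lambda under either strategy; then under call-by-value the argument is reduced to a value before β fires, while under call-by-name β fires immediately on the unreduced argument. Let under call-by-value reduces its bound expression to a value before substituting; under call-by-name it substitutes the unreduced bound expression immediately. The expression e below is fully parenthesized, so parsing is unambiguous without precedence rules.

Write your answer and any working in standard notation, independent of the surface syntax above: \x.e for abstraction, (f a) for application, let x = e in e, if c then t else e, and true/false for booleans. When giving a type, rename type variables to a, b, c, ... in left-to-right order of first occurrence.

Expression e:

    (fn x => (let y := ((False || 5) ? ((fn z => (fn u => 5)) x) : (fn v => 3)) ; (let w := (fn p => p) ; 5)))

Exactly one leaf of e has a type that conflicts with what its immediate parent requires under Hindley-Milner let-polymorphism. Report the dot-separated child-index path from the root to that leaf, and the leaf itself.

Answer: 0.0.0.1 : 5

Derivation:
  unify Bool ~ Bool
  unify Int ~ Bool
  FAIL: mismatch Int ~ Bool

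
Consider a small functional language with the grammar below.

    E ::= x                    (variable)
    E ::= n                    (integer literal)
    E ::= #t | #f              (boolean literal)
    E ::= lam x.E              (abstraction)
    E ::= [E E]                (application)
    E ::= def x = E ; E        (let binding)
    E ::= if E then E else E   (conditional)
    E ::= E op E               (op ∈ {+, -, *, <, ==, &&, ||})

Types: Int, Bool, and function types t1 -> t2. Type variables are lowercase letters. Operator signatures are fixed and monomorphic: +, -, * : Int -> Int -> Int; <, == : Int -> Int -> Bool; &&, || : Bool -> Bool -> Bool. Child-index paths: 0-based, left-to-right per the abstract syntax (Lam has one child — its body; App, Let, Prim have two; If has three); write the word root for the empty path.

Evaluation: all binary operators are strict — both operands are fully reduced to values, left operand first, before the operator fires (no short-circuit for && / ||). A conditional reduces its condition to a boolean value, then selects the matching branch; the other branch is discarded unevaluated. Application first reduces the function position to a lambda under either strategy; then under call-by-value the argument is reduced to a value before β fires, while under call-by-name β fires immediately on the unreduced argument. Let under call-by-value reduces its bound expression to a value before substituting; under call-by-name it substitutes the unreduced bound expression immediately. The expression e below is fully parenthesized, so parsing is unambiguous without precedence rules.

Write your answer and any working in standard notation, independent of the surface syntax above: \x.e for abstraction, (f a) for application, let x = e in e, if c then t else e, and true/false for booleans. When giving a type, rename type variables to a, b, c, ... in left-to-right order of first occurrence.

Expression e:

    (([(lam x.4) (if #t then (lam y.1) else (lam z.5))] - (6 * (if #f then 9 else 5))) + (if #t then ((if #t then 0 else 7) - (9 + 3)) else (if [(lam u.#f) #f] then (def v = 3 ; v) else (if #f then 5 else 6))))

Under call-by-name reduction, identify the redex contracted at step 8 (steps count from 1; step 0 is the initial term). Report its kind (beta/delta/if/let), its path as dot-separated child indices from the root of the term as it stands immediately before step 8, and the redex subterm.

Trace:
step 0: ((((\x.4) (if true then (\y.1) else (\z.5))) - (6 * (if false then 9 else 5))) + (if true then ((if true then 0 else 7) - (9 + 3)) else (if ((\u.false) false) then (let v = 3 in v) else (if false then 5 else 6))))
step 1: [beta@0.0] ((4 - (6 * (if false then 9 else 5))) + (if true then ((if true then 0 else 7) - (9 + 3)) else (if ((\u.false) false) then (let v = 3 in v) else (if false then 5 else 6))))
step 2: [if@0.1.1] ((4 - (6 * 5)) + (if true then ((if true then 0 else 7) - (9 + 3)) else (if ((\u.false) false) then (let v = 3 in v) else (if false then 5 else 6))))
step 3: [delta@0.1] ((4 - 30) + (if true then ((if true then 0 else 7) - (9 + 3)) else (if ((\u.false) false) then (let v = 3 in v) else (if false then 5 else 6))))
step 4: [delta@0] (-26 + (if true then ((if true then 0 else 7) - (9 + 3)) else (if ((\u.false) false) then (let v = 3 in v) else (if false then 5 else 6))))
step 5: [if@1] (-26 + ((if true then 0 else 7) - (9 + 3)))
step 6: [if@1.0] (-26 + (0 - (9 + 3)))
step 7: [delta@1.1] (-26 + (0 - 12))
step 8: [delta@1] (-26 + -12)

Answer: delta at 1 : (0 - 12)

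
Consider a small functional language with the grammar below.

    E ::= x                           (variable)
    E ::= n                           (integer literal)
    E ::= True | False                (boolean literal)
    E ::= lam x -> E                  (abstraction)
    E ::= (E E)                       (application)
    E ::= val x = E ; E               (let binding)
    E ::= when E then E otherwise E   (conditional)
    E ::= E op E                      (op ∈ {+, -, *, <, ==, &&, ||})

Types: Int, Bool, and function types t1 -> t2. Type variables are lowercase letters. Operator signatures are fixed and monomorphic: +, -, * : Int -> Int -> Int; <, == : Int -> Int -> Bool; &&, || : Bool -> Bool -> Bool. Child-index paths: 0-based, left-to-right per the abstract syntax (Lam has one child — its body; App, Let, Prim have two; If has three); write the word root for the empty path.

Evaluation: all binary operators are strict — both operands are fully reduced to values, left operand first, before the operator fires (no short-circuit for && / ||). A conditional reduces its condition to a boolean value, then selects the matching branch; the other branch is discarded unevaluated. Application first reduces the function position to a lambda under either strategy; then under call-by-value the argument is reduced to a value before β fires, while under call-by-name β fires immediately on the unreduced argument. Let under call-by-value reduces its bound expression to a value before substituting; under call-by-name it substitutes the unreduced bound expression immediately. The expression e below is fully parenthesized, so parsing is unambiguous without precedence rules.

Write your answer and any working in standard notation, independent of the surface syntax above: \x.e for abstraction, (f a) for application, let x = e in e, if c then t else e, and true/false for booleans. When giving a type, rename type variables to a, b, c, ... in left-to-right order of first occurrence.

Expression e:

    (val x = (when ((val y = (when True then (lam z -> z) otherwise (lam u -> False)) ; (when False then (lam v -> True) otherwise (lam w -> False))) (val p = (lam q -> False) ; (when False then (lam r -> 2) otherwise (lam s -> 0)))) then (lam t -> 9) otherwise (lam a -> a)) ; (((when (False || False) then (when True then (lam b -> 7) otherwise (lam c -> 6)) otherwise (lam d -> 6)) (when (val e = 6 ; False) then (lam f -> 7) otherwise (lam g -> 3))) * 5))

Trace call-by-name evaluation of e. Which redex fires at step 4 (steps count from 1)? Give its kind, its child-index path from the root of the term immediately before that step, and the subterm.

Trace:
step 0: (let x = (if ((let y = (if true then (\z.z) else (\u.false)) in (if false then (\v.true) else (\w.false))) (let p = (\q.false) in (if false then (\r.2) else (\s.0)))) then (\t.9) else (\a.a)) in (((if (false || false) then (if true then (\b.7) else (\c.6)) else (\d.6)) (if (let e = 6 in false) then (\f.7) else (\g.3))) * 5))
step 1: [let@root] (((if (false || false) then (if true then (\b.7) else (\c.6)) else (\d.6)) (if (let e = 6 in false) then (\f.7) else (\g.3))) * 5)
step 2: [delta@0.0.0] (((if false then (if true then (\b.7) else (\c.6)) else (\d.6)) (if (let e = 6 in false) then (\f.7) else (\g.3))) * 5)
step 3: [if@0.0] (((\d.6) (if (let e = 6 in false) then (\f.7) else (\g.3))) * 5)
step 4: [beta@0] (6 * 5)

Answer: beta at 0 : ((\d.6) (if (let e = 6 in false) then (\f.7) else (\g.3)))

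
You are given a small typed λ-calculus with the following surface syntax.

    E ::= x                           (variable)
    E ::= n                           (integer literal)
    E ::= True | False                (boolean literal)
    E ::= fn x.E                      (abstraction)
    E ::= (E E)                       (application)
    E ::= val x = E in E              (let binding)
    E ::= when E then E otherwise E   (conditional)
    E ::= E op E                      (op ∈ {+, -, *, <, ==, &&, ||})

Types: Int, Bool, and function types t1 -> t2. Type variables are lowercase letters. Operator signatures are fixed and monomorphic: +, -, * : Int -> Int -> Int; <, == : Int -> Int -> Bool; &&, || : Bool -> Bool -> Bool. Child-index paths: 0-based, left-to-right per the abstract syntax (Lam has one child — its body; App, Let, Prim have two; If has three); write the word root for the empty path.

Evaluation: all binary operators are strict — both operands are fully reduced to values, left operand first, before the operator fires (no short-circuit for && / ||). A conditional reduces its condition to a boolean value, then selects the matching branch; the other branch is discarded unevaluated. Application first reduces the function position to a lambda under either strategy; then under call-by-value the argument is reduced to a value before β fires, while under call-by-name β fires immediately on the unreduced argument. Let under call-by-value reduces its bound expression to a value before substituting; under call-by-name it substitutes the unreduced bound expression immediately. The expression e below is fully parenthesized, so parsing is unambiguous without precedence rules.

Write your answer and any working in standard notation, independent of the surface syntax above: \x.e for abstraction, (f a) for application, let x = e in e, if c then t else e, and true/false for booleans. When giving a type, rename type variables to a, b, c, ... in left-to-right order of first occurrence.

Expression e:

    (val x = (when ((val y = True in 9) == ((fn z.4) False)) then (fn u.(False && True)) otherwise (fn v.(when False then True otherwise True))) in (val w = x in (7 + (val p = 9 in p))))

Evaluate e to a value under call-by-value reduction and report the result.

Answer: 16

Derivation:
step 0: (let x = (if ((let y = true in 9) == ((\z.4) false)) then (\u.(false && true)) else (\v.(if false then true else true))) in (let w = x in (7 + (let p = 9 in p))))
step 1: [let@0.0.0] (let x = (if (9 == ((\z.4) false)) then (\u.(false && true)) else (\v.(if false then true else true))) in (let w = x in (7 + (let p = 9 in p))))
step 2: [beta@0.0.1] (let x = (if (9 == 4) then (\u.(false && true)) else (\v.(if false then true else true))) in (let w = x in (7 + (let p = 9 in p))))
step 3: [delta@0.0] (let x = (if false then (\u.(false && true)) else (\v.(if false then true else true))) in (let w = x in (7 + (let p = 9 in p))))
step 4: [if@0] (let x = (\v.(if false then true else true)) in (let w = x in (7 + (let p = 9 in p))))
step 5: [let@root] (let w = (\v.(if false then true else true)) in (7 + (let p = 9 in p)))
step 6: [let@root] (7 + (let p = 9 in p))
step 7: [let@1] (7 + 9)
step 8: [delta@root] 16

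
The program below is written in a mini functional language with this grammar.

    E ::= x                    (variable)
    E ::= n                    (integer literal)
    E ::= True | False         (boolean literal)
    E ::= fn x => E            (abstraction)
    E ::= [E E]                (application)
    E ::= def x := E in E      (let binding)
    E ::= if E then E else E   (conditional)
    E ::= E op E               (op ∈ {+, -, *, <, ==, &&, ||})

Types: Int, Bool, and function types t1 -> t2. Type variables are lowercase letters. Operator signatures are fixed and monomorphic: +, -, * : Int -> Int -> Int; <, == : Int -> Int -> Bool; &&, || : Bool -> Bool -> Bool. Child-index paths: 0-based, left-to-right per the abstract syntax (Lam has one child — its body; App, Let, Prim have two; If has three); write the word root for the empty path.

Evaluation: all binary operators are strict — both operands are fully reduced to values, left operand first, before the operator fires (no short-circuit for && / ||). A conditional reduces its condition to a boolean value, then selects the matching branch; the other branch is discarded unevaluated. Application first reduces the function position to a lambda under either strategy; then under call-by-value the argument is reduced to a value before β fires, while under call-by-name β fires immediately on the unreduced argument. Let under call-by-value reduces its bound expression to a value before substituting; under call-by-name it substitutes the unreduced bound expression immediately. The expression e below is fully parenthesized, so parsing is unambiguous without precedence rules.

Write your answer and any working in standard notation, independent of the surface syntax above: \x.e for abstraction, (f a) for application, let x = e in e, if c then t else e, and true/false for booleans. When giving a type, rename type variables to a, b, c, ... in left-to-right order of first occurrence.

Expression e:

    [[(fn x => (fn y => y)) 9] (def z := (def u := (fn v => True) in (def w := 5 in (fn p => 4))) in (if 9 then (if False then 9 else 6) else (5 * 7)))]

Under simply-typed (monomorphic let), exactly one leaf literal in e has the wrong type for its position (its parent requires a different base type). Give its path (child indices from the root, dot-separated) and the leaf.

Answer: 1.1.0 : 9

Derivation:
y : b
\y._ : b -> b
\x._ : a -> b -> b
  unify a -> b -> b ~ Int -> c
  unify a ~ Int
  unify b -> b ~ c
_ _ : b -> b
\v._ : d -> Bool
let u : d -> Bool
let w : Int
\p._ : e -> Int
let z : e -> Int
  unify Int ~ Bool
  FAIL: mismatch Int ~ Bool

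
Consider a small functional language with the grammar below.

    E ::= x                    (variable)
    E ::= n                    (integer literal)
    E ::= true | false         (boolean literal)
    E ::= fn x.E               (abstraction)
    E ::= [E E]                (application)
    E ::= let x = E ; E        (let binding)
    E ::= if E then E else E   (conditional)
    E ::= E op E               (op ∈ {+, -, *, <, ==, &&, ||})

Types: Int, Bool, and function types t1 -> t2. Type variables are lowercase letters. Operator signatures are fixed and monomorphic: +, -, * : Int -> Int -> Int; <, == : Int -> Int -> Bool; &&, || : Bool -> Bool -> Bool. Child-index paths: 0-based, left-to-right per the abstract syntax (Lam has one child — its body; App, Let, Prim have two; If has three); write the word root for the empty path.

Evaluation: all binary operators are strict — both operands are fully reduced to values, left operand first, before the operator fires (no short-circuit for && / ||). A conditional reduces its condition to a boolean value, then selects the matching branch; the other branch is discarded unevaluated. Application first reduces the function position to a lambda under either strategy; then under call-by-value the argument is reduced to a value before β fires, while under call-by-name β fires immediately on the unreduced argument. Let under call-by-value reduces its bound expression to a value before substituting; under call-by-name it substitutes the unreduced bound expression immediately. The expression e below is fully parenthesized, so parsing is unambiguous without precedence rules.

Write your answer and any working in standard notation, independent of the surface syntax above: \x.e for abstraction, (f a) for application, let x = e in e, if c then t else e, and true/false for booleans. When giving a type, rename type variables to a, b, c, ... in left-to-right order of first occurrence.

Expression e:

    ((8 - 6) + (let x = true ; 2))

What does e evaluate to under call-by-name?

Derivation:
step 0: ((8 - 6) + (let x = true in 2))
step 1: [delta@0] (2 + (let x = true in 2))
step 2: [let@1] (2 + 2)
step 3: [delta@root] 4

Answer: 4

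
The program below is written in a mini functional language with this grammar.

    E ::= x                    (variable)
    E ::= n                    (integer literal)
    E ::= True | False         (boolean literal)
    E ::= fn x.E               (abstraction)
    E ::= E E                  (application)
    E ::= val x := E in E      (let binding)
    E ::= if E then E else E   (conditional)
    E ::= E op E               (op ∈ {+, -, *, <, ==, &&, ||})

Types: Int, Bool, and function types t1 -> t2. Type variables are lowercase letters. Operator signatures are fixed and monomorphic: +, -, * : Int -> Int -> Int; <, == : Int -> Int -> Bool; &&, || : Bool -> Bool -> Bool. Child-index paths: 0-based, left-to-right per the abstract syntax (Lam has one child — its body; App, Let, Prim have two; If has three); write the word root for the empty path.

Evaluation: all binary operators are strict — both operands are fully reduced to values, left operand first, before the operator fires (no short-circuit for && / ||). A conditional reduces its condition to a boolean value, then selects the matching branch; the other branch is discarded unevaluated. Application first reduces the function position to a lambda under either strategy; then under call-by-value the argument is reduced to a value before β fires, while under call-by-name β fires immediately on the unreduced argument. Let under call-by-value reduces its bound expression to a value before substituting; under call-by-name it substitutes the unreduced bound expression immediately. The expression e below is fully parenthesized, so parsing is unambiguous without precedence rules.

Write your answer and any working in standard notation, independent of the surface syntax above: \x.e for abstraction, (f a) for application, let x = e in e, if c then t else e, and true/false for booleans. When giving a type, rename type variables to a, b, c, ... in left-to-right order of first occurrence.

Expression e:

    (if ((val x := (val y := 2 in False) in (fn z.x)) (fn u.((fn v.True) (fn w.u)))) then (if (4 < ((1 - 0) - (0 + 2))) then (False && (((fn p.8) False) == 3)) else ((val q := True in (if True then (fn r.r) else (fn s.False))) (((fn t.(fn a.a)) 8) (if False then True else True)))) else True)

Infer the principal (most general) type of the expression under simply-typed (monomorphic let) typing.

Answer: Bool

Working:
let y : Int
let x : Bool
x : Bool
\z._ : a -> Bool
\v._ : c -> Bool
u : b
\w._ : d -> b
  unify c -> Bool ~ (d -> b) -> e
  unify c ~ d -> b
  unify Bool ~ e
_ _ : Bool
\u._ : b -> Bool
  unify a -> Bool ~ (b -> Bool) -> f
  unify a ~ b -> Bool
  unify Bool ~ f
_ _ : Bool
  unify Bool ~ Bool
  unify Int ~ Int
  unify Int ~ Int
  unify Int ~ Int
  unify Int ~ Int
  unify Int ~ Int
  unify Int ~ Int
  unify Int ~ Int
  unify Int ~ Int
  unify Bool ~ Bool
  unify Bool ~ Bool
\p._ : g -> Int
  unify g -> Int ~ Bool -> h
  unify g ~ Bool
  unify Int ~ h
_ _ : Int
  unify Int ~ Int
  unify Int ~ Int
  unify Bool ~ Bool
let q : Bool
  unify Bool ~ Bool
r : i
\r._ : i -> i
\s._ : j -> Bool
  unify i -> i ~ j -> Bool
  unify i ~ j
  unify j ~ Bool
a : l
\a._ : l -> l
\t._ : k -> l -> l
  unify k -> l -> l ~ Int -> m
  unify k ~ Int
  unify l -> l ~ m
_ _ : l -> l
  unify Bool ~ Bool
  unify Bool ~ Bool
  unify l -> l ~ Bool -> n
  unify l ~ Bool
  unify Bool ~ n
_ _ : Bool
  unify Bool -> Bool ~ Bool -> o
  unify Bool ~ Bool
  unify Bool ~ o
_ _ : Bool
  unify Bool ~ Bool
  unify Bool ~ Bool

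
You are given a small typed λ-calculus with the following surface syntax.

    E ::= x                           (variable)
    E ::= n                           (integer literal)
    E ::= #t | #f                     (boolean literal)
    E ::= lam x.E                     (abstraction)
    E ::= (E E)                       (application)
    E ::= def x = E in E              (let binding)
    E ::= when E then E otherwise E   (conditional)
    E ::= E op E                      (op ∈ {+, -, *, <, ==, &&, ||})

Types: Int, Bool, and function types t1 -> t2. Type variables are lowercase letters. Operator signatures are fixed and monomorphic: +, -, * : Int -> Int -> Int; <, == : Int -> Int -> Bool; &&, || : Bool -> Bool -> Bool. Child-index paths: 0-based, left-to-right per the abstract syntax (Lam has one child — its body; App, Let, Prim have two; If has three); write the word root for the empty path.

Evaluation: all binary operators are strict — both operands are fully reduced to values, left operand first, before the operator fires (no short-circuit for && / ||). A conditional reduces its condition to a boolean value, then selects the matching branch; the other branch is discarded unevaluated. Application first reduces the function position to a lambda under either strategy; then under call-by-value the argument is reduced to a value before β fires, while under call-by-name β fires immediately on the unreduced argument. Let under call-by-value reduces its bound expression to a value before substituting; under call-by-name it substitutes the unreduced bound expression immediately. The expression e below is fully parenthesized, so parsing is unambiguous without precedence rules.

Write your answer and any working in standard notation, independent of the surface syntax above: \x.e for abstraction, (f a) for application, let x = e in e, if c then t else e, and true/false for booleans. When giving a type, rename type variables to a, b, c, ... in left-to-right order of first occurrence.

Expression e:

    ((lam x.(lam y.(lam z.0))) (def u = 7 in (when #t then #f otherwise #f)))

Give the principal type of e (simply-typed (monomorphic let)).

Answer: a -> b -> Int

Working:
\z._ : c -> Int
\y._ : b -> c -> Int
\x._ : a -> b -> c -> Int
let u : Int
  unify Bool ~ Bool
  unify Bool ~ Bool
  unify a -> b -> c -> Int ~ Bool -> d
  unify a ~ Bool
  unify b -> c -> Int ~ d
_ _ : b -> c -> Int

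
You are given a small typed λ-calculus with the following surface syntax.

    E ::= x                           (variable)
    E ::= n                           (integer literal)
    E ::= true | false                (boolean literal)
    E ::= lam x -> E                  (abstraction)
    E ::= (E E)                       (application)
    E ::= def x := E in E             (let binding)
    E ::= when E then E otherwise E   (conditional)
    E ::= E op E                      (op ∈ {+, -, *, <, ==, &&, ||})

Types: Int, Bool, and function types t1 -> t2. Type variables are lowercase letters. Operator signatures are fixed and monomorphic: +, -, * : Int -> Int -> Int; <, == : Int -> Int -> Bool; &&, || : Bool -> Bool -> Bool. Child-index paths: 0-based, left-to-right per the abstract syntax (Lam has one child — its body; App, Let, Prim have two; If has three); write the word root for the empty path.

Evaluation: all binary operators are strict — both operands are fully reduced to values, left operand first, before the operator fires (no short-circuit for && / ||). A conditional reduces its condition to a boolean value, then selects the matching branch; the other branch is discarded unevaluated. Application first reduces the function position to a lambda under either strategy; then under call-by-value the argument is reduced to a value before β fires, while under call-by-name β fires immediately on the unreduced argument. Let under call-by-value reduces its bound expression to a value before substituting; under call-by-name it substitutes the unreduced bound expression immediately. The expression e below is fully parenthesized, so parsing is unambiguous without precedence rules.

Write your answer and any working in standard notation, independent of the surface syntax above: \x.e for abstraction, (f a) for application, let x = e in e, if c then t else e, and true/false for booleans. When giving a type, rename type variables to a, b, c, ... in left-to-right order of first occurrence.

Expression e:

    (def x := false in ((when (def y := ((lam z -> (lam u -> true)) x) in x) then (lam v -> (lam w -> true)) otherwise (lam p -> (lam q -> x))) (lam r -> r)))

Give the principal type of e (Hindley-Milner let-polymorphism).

Answer: a -> Bool

Working:
let x : Bool
\u._ : b -> Bool
\z._ : a -> b -> Bool
x : Bool
  unify a -> b -> Bool ~ Bool -> c
  unify a ~ Bool
  unify b -> Bool ~ c
_ _ : b -> Bool
let y : forall. b -> Bool
x : Bool
  unify Bool ~ Bool
\w._ : e -> Bool
\v._ : d -> e -> Bool
x : Bool
\q._ : g -> Bool
\p._ : f -> g -> Bool
  unify d -> e -> Bool ~ f -> g -> Bool
  unify d ~ f
  unify e -> Bool ~ g -> Bool
  unify e ~ g
  unify Bool ~ Bool
r : h
\r._ : h -> h
  unify f -> g -> Bool ~ (h -> h) -> i
  unify f ~ h -> h
  unify g -> Bool ~ i
_ _ : g -> Bool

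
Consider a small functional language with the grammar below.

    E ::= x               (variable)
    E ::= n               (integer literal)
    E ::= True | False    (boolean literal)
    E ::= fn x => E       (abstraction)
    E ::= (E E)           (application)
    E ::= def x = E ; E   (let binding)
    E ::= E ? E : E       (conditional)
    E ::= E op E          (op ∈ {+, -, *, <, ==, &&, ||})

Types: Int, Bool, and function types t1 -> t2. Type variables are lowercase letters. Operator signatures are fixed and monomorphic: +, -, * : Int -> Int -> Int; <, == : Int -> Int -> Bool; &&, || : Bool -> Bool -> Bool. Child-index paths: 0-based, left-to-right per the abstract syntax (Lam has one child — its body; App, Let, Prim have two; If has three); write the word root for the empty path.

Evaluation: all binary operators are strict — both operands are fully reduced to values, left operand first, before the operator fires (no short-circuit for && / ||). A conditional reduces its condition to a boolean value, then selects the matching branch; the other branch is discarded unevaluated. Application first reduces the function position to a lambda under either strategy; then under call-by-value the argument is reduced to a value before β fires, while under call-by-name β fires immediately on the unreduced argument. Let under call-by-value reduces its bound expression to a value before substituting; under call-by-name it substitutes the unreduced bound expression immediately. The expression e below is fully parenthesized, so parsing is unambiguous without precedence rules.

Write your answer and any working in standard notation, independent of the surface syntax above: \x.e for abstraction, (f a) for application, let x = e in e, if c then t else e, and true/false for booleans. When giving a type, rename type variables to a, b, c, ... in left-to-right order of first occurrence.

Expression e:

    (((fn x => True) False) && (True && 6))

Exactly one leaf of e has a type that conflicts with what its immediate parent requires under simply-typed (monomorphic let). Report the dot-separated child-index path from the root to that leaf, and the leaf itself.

Answer: 1.1 : 6

Derivation:
\x._ : a -> Bool
  unify a -> Bool ~ Bool -> b
  unify a ~ Bool
  unify Bool ~ b
_ _ : Bool
  unify Bool ~ Bool
  unify Bool ~ Bool
  unify Int ~ Bool
  FAIL: mismatch Int ~ Bool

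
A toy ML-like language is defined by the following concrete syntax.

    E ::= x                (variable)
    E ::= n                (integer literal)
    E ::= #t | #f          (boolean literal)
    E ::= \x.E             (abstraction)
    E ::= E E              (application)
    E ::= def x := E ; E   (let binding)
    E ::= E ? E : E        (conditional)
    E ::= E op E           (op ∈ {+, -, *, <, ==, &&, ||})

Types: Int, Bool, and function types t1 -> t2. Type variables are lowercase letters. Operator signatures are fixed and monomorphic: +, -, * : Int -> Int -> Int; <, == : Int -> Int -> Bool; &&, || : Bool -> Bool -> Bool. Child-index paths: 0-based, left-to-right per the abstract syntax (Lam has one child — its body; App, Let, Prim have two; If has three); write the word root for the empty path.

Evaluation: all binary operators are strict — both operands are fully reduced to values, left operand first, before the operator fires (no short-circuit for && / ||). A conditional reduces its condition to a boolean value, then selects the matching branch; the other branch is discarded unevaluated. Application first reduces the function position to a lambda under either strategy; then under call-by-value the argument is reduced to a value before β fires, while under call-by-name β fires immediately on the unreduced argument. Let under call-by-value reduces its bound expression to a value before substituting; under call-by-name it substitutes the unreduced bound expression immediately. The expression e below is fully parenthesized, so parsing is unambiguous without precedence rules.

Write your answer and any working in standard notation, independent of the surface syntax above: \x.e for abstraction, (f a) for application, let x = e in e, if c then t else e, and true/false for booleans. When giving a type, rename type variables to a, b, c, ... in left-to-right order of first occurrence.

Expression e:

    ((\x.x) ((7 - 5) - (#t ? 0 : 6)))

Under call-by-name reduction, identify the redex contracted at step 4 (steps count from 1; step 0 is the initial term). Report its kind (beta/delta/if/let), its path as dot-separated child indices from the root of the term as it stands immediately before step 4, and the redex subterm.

Answer: delta at root : (2 - 0)

Derivation:
step 0: ((\x.x) ((7 - 5) - (if true then 0 else 6)))
step 1: [beta@root] ((7 - 5) - (if true then 0 else 6))
step 2: [delta@0] (2 - (if true then 0 else 6))
step 3: [if@1] (2 - 0)
step 4: [delta@root] 2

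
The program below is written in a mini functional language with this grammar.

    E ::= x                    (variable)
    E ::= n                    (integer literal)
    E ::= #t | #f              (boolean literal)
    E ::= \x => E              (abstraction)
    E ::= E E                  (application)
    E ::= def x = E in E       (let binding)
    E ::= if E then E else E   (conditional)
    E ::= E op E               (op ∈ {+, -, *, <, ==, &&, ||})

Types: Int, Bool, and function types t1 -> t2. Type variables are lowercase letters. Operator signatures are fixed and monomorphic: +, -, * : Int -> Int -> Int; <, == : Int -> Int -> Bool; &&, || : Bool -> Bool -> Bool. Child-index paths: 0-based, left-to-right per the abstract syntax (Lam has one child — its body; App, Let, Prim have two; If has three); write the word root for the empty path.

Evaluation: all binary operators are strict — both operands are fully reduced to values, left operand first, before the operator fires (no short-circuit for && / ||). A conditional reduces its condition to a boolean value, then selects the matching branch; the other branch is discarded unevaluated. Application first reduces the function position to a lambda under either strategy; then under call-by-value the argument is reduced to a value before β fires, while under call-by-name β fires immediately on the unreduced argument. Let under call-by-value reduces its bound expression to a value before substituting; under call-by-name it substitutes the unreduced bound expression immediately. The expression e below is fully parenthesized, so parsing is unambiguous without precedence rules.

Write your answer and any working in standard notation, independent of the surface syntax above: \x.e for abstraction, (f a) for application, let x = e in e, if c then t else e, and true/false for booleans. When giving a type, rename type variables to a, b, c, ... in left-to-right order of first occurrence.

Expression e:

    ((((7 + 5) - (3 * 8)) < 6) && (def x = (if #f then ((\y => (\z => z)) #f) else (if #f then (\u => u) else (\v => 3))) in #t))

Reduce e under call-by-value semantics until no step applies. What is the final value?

Derivation:
step 0: ((((7 + 5) - (3 * 8)) < 6) && (let x = (if false then ((\y.(\z.z)) false) else (if false then (\u.u) else (\v.3))) in true))
step 1: [delta@0.0.0] (((12 - (3 * 8)) < 6) && (let x = (if false then ((\y.(\z.z)) false) else (if false then (\u.u) else (\v.3))) in true))
step 2: [delta@0.0.1] (((12 - 24) < 6) && (let x = (if false then ((\y.(\z.z)) false) else (if false then (\u.u) else (\v.3))) in true))
step 3: [delta@0.0] ((-12 < 6) && (let x = (if false then ((\y.(\z.z)) false) else (if false then (\u.u) else (\v.3))) in true))
step 4: [delta@0] (true && (let x = (if false then ((\y.(\z.z)) false) else (if false then (\u.u) else (\v.3))) in true))
step 5: [if@1.0] (true && (let x = (if false then (\u.u) else (\v.3)) in true))
step 6: [if@1.0] (true && (let x = (\v.3) in true))
step 7: [let@1] (true && true)
step 8: [delta@root] true

Answer: true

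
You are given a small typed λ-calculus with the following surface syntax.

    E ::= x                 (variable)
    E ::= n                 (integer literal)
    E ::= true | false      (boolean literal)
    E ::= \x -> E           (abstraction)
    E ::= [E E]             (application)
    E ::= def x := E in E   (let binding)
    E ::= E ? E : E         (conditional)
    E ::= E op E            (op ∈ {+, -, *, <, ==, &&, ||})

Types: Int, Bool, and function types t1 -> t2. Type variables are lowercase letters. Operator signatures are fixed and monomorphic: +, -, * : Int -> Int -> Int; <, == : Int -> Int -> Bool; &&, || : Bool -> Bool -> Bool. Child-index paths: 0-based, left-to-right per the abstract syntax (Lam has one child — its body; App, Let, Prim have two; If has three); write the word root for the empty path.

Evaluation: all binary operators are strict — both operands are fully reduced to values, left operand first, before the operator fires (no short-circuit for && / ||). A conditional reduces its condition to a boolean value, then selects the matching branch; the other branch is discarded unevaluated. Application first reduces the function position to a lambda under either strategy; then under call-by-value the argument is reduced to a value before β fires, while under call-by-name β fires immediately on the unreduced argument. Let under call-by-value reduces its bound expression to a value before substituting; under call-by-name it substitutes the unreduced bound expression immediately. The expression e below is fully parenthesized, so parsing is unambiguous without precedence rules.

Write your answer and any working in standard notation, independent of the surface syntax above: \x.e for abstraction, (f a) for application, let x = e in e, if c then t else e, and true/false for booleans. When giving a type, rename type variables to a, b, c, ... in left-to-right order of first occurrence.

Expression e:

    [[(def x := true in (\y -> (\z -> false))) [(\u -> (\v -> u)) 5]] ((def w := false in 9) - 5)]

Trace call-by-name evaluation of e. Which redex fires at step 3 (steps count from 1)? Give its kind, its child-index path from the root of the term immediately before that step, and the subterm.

Answer: beta at root : ((\z.false) ((let w = false in 9) - 5))

Working:
step 0: (((let x = true in (\y.(\z.false))) ((\u.(\v.u)) 5)) ((let w = false in 9) - 5))
step 1: [let@0.0] (((\y.(\z.false)) ((\u.(\v.u)) 5)) ((let w = false in 9) - 5))
step 2: [beta@0] ((\z.false) ((let w = false in 9) - 5))
step 3: [beta@root] false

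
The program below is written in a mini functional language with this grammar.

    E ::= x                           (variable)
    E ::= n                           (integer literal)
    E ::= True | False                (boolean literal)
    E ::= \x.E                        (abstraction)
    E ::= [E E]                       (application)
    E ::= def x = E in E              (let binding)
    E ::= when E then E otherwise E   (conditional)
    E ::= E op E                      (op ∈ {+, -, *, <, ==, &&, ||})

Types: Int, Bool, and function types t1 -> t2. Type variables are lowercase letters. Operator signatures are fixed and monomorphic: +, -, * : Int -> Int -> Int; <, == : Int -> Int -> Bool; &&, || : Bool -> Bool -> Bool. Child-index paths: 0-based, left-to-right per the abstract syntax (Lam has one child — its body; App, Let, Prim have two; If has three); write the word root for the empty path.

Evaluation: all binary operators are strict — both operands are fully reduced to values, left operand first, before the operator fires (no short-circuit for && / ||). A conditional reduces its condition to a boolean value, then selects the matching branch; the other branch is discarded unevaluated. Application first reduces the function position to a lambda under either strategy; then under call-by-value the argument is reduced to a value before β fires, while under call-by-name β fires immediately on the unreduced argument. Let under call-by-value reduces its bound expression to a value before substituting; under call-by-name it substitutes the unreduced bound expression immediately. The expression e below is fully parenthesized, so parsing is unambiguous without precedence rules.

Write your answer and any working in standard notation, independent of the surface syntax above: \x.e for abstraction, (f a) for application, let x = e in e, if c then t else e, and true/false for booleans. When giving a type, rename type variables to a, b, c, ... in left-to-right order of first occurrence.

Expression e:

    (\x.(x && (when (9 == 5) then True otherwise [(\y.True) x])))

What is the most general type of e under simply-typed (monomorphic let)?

Trace:
x : a
  unify a ~ Bool
  unify Int ~ Int
  unify Int ~ Int
  unify Bool ~ Bool
\y._ : b -> Bool
x : Bool
  unify b -> Bool ~ Bool -> c
  unify b ~ Bool
  unify Bool ~ c
_ _ : Bool
  unify Bool ~ Bool
  unify Bool ~ Bool
\x._ : Bool -> Bool

Answer: Bool -> Bool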